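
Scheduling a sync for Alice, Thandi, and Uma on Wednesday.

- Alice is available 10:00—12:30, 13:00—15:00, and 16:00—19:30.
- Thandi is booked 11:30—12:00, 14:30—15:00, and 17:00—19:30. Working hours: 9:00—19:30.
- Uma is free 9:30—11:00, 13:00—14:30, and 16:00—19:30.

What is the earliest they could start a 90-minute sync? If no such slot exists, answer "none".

13:00

Thandi free within 09:00–19:30: 09:00–11:30, 12:00–14:30, 15:00–17:00.
Alice ∩ Thandi: 10:00–11:30, 12:00–12:30, 13:00–14:30, 16:00–17:00.
Alice ∩ Thandi ∩ Uma: 10:00–11:00, 13:00–14:30, 16:00–17:00.
Windows ≥ 90 min: 13:00–14:30.
Earliest such window starts at 13:00.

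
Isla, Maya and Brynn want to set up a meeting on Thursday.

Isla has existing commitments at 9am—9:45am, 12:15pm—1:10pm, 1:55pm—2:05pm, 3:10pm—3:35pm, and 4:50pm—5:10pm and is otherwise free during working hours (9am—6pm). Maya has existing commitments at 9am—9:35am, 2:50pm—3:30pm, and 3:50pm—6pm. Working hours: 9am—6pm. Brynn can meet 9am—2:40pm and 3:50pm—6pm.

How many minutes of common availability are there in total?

230 minutes

Isla free within 09:00–18:00: 09:45–12:15, 13:10–13:55, 14:05–15:10, 15:35–16:50, 17:10–18:00.
Maya free within 09:00–18:00: 09:35–14:50, 15:30–15:50.
Isla ∩ Maya: 09:45–12:15, 13:10–13:55, 14:05–14:50, 15:35–15:50.
Isla ∩ Maya ∩ Brynn: 09:45–12:15, 13:10–13:55, 14:05–14:40.
Total common minutes: 150 + 45 + 35 = 230.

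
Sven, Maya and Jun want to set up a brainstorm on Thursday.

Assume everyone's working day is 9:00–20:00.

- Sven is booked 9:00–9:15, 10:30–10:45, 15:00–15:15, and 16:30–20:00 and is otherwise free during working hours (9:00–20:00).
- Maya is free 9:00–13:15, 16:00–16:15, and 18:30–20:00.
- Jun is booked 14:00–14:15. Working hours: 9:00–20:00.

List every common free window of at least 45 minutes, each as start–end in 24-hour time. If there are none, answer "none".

09:15–10:30, 10:45–13:15

Sven free within 09:00–20:00: 09:15–10:30, 10:45–15:00, 15:15–16:30.
Jun free within 09:00–20:00: 09:00–14:00, 14:15–20:00.
Sven ∩ Maya: 09:15–10:30, 10:45–13:15, 16:00–16:15.
Sven ∩ Maya ∩ Jun: 09:15–10:30, 10:45–13:15, 16:00–16:15.
Windows ≥ 45 min: 09:15–10:30, 10:45–13:15.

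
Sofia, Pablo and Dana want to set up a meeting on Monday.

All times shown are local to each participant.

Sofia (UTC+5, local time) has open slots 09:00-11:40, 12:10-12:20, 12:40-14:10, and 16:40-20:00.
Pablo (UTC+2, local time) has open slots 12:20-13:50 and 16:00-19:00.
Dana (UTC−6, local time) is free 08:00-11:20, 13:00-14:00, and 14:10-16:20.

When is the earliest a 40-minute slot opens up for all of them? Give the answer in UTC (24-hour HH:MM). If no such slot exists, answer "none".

14:00

Sofia → UTC: 04:00–06:40, 07:10–07:20, 07:40–09:10, 11:40–15:00.
Pablo → UTC: 10:20–11:50, 14:00–17:00.
Dana → UTC: 14:00–17:20, 19:00–20:00, 20:10–22:20.
Sofia ∩ Pablo: 11:40–11:50, 14:00–15:00.
Sofia ∩ Pablo ∩ Dana: 14:00–15:00.
Windows ≥ 40 min: 14:00–15:00.
Earliest such window starts at 14:00.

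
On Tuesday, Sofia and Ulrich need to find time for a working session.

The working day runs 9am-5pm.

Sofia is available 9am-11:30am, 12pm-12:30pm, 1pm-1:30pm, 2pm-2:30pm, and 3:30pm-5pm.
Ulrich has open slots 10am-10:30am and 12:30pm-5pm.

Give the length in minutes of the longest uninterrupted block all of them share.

90 minutes

Sofia ∩ Ulrich: 10:00–10:30, 13:00–13:30, 14:00–14:30, 15:30–17:00.
Common window lengths: 30, 30, 30, 90 min; longest is 90.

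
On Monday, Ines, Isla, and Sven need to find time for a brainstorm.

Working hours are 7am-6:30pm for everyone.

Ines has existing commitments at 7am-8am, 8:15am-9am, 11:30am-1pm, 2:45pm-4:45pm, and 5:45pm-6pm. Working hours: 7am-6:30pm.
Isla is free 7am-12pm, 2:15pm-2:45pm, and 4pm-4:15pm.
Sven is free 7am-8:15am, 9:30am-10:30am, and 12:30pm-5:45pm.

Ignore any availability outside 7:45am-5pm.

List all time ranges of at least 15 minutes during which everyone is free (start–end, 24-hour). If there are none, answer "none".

Ines free within 07:00–18:30: 08:00–08:15, 09:00–11:30, 13:00–14:45, 16:45–17:45, 18:00–18:30.
Ines ∩ Isla: 08:00–08:15, 09:00–11:30, 14:15–14:45.
Ines ∩ Isla ∩ Sven: 08:00–08:15, 09:30–10:30, 14:15–14:45.
Restricted to 07:45–17:00: 08:00–08:15, 09:30–10:30, 14:15–14:45.
Windows ≥ 15 min: 08:00–08:15, 09:30–10:30, 14:15–14:45.

08:00–08:15, 09:30–10:30, 14:15–14:45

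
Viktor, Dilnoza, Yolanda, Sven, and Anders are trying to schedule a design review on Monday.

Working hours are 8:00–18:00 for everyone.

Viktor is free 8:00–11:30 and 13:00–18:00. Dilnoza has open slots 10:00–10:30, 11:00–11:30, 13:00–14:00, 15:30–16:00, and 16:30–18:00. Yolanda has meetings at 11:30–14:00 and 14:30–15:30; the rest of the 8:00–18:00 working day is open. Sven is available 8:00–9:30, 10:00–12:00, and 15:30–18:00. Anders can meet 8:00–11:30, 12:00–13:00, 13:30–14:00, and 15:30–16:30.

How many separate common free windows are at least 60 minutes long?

0

Yolanda free within 08:00–18:00: 08:00–11:30, 14:00–14:30, 15:30–18:00.
Viktor ∩ Dilnoza: 10:00–10:30, 11:00–11:30, 13:00–14:00, 15:30–16:00, 16:30–18:00.
Viktor ∩ Dilnoza ∩ Yolanda: 10:00–10:30, 11:00–11:30, 15:30–16:00, 16:30–18:00.
Viktor ∩ Dilnoza ∩ Yolanda ∩ Sven: 10:00–10:30, 11:00–11:30, 15:30–16:00, 16:30–18:00.
Viktor ∩ Dilnoza ∩ Yolanda ∩ Sven ∩ Anders: 10:00–10:30, 11:00–11:30, 15:30–16:00.
Windows ≥ 60 min: (none).
That's 0 windows.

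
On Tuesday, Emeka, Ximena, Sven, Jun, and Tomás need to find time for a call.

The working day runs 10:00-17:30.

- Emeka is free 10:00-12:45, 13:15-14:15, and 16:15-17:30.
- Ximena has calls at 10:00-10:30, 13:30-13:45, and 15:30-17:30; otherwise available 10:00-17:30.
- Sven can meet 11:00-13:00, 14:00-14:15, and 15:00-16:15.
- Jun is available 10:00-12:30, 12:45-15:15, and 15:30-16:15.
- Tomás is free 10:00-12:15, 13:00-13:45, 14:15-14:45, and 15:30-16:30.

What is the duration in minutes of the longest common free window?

75 minutes

Ximena free within 10:00–17:30: 10:30–13:30, 13:45–15:30.
Emeka ∩ Ximena: 10:30–12:45, 13:15–13:30, 13:45–14:15.
Emeka ∩ Ximena ∩ Sven: 11:00–12:45, 14:00–14:15.
Emeka ∩ Ximena ∩ Sven ∩ Jun: 11:00–12:30, 14:00–14:15.
Emeka ∩ Ximena ∩ Sven ∩ Jun ∩ Tomás: 11:00–12:15.
Single common window of 75 minutes.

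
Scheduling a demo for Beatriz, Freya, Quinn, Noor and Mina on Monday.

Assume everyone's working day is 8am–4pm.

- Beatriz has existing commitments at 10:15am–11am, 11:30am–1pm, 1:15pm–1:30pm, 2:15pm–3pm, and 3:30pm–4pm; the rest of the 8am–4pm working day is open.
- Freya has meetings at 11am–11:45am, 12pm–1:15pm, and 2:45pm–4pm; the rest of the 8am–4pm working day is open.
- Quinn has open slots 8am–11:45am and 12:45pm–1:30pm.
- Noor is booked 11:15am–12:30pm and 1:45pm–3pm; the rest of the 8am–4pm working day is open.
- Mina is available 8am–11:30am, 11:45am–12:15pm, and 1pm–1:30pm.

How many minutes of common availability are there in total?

Beatriz free within 08:00–16:00: 08:00–10:15, 11:00–11:30, 13:00–13:15, 13:30–14:15, 15:00–15:30.
Freya free within 08:00–16:00: 08:00–11:00, 11:45–12:00, 13:15–14:45.
Noor free within 08:00–16:00: 08:00–11:15, 12:30–13:45, 15:00–16:00.
Beatriz ∩ Freya: 08:00–10:15, 13:30–14:15.
Beatriz ∩ Freya ∩ Quinn: 08:00–10:15.
Beatriz ∩ Freya ∩ Quinn ∩ Noor: 08:00–10:15.
Beatriz ∩ Freya ∩ Quinn ∩ Noor ∩ Mina: 08:00–10:15.
Total common minutes: 135.

135 minutes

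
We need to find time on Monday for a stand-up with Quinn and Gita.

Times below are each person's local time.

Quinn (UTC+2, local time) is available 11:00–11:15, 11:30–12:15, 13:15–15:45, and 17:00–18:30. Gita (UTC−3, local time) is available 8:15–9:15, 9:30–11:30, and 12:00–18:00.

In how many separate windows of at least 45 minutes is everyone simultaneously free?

Quinn → UTC: 09:00–09:15, 09:30–10:15, 11:15–13:45, 15:00–16:30.
Gita → UTC: 11:15–12:15, 12:30–14:30, 15:00–21:00.
Quinn ∩ Gita: 11:15–12:15, 12:30–13:45, 15:00–16:30.
Windows ≥ 45 min: 11:15–12:15, 12:30–13:45, 15:00–16:30.
That's 3 windows.

3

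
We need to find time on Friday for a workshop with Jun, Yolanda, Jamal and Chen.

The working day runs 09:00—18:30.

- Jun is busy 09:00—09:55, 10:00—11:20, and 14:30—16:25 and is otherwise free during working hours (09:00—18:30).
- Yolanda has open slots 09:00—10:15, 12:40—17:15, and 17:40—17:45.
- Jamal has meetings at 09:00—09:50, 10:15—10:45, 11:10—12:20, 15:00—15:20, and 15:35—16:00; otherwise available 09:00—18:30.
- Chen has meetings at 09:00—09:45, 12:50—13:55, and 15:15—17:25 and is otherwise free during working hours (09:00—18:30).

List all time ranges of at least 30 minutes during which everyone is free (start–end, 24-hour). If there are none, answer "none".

Jun free within 09:00–18:30: 09:55–10:00, 11:20–14:30, 16:25–18:30.
Jamal free within 09:00–18:30: 09:50–10:15, 10:45–11:10, 12:20–15:00, 15:20–15:35, 16:00–18:30.
Chen free within 09:00–18:30: 09:45–12:50, 13:55–15:15, 17:25–18:30.
Jun ∩ Yolanda: 09:55–10:00, 12:40–14:30, 16:25–17:15, 17:40–17:45.
Jun ∩ Yolanda ∩ Jamal: 09:55–10:00, 12:40–14:30, 16:25–17:15, 17:40–17:45.
Jun ∩ Yolanda ∩ Jamal ∩ Chen: 09:55–10:00, 12:40–12:50, 13:55–14:30, 17:40–17:45.
Windows ≥ 30 min: 13:55–14:30.

13:55–14:30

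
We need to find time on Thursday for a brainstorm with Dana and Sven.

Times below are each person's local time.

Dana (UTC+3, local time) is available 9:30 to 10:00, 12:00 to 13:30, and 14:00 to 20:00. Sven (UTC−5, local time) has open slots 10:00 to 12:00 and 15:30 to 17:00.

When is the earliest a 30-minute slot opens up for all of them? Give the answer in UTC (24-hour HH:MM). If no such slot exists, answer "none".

15:00

Dana → UTC: 06:30–07:00, 09:00–10:30, 11:00–17:00.
Sven → UTC: 15:00–17:00, 20:30–22:00.
Dana ∩ Sven: 15:00–17:00.
Windows ≥ 30 min: 15:00–17:00.
Earliest such window starts at 15:00.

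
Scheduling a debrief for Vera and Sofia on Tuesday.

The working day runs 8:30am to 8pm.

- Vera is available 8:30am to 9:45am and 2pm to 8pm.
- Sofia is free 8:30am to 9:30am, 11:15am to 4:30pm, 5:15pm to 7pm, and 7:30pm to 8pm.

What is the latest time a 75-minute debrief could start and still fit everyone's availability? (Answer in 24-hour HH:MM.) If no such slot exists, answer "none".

Vera ∩ Sofia: 08:30–09:30, 14:00–16:30, 17:15–19:00, 19:30–20:00.
Windows ≥ 75 min: 14:00–16:30, 17:15–19:00.
Latest start in the last window 17:15–19:00 is 19:00 − 75 min = 17:45.

17:45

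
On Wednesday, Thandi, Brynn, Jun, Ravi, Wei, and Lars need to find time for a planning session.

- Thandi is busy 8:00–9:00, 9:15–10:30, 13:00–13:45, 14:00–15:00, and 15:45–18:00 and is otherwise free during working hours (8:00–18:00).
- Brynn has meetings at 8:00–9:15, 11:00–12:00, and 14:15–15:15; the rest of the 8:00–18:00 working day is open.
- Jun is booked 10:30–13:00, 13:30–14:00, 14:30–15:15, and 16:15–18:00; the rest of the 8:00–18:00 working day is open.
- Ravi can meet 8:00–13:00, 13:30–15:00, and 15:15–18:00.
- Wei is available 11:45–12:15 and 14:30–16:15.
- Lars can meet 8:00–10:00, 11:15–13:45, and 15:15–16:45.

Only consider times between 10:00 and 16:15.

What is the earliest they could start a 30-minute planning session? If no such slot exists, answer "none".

15:15

Thandi free within 08:00–18:00: 09:00–09:15, 10:30–13:00, 13:45–14:00, 15:00–15:45.
Brynn free within 08:00–18:00: 09:15–11:00, 12:00–14:15, 15:15–18:00.
Jun free within 08:00–18:00: 08:00–10:30, 13:00–13:30, 14:00–14:30, 15:15–16:15.
Thandi ∩ Brynn: 10:30–11:00, 12:00–13:00, 13:45–14:00, 15:15–15:45.
Thandi ∩ Brynn ∩ Jun: 15:15–15:45.
Thandi ∩ Brynn ∩ Jun ∩ Ravi: 15:15–15:45.
Thandi ∩ Brynn ∩ Jun ∩ Ravi ∩ Wei: 15:15–15:45.
Thandi ∩ Brynn ∩ Jun ∩ Ravi ∩ Wei ∩ Lars: 15:15–15:45.
Restricted to 10:00–16:15: 15:15–15:45.
Windows ≥ 30 min: 15:15–15:45.
Earliest such window starts at 15:15.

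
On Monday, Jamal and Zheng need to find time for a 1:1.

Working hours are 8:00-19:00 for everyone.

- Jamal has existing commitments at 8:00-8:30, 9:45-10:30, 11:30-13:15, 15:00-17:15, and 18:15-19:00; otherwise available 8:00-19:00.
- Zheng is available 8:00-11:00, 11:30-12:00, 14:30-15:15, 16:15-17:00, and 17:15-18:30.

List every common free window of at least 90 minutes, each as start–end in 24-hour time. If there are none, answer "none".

none

Jamal free within 08:00–19:00: 08:30–09:45, 10:30–11:30, 13:15–15:00, 17:15–18:15.
Jamal ∩ Zheng: 08:30–09:45, 10:30–11:00, 14:30–15:00, 17:15–18:15.
Windows ≥ 90 min: (none).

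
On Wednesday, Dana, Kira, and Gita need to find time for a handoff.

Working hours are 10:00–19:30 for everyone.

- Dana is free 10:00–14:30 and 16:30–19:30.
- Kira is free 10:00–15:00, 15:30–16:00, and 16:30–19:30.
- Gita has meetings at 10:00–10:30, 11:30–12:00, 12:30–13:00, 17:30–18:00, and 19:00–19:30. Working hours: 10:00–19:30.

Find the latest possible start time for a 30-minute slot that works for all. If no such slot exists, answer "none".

Gita free within 10:00–19:30: 10:30–11:30, 12:00–12:30, 13:00–17:30, 18:00–19:00.
Dana ∩ Kira: 10:00–14:30, 16:30–19:30.
Dana ∩ Kira ∩ Gita: 10:30–11:30, 12:00–12:30, 13:00–14:30, 16:30–17:30, 18:00–19:00.
Windows ≥ 30 min: 10:30–11:30, 12:00–12:30, 13:00–14:30, 16:30–17:30, 18:00–19:00.
Latest start in the last window 18:00–19:00 is 19:00 − 30 min = 18:30.

18:30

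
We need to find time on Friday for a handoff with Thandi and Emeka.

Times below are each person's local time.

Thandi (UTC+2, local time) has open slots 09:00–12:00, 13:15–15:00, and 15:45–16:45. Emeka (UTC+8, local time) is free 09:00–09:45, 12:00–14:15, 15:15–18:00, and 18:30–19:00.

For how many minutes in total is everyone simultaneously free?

165 minutes

Thandi → UTC: 07:00–10:00, 11:15–13:00, 13:45–14:45.
Emeka → UTC: 01:00–01:45, 04:00–06:15, 07:15–10:00, 10:30–11:00.
Thandi ∩ Emeka: 07:15–10:00.
Total common minutes: 165.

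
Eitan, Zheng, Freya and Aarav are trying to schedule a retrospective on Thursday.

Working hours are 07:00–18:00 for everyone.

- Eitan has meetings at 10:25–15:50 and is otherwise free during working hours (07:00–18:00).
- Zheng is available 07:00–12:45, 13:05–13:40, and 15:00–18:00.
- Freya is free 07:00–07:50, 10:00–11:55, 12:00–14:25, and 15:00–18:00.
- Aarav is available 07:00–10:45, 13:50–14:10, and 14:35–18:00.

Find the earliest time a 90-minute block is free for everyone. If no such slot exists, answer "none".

15:50

Eitan free within 07:00–18:00: 07:00–10:25, 15:50–18:00.
Eitan ∩ Zheng: 07:00–10:25, 15:50–18:00.
Eitan ∩ Zheng ∩ Freya: 07:00–07:50, 10:00–10:25, 15:50–18:00.
Eitan ∩ Zheng ∩ Freya ∩ Aarav: 07:00–07:50, 10:00–10:25, 15:50–18:00.
Windows ≥ 90 min: 15:50–18:00.
Earliest such window starts at 15:50.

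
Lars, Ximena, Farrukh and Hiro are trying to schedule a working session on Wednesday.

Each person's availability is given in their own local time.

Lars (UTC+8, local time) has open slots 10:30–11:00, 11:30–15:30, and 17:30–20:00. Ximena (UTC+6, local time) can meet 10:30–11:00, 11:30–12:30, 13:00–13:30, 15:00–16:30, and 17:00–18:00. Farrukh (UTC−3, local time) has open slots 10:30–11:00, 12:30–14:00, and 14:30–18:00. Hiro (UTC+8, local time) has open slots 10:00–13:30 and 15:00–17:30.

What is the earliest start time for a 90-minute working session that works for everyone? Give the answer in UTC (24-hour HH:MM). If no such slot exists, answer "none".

none

Lars → UTC: 02:30–03:00, 03:30–07:30, 09:30–12:00.
Ximena → UTC: 04:30–05:00, 05:30–06:30, 07:00–07:30, 09:00–10:30, 11:00–12:00.
Farrukh → UTC: 13:30–14:00, 15:30–17:00, 17:30–21:00.
Hiro → UTC: 02:00–05:30, 07:00–09:30.
Lars ∩ Ximena: 04:30–05:00, 05:30–06:30, 07:00–07:30, 09:30–10:30, 11:00–12:00.
Lars ∩ Ximena ∩ Farrukh: (none).
Lars ∩ Ximena ∩ Farrukh ∩ Hiro: (none).
Windows ≥ 90 min: (none).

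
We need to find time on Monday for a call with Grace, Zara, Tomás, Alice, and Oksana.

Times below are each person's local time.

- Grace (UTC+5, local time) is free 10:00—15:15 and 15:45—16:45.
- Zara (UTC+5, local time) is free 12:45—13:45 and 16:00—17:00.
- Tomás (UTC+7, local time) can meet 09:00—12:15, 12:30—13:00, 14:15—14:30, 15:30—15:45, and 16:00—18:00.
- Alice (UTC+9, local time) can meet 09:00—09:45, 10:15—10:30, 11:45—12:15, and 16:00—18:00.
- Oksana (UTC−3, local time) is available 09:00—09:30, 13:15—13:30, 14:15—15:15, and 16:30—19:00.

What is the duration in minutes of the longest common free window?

Grace → UTC: 05:00–10:15, 10:45–11:45.
Zara → UTC: 07:45–08:45, 11:00–12:00.
Tomás → UTC: 02:00–05:15, 05:30–06:00, 07:15–07:30, 08:30–08:45, 09:00–11:00.
Alice → UTC: 00:00–00:45, 01:15–01:30, 02:45–03:15, 07:00–09:00.
Oksana → UTC: 12:00–12:30, 16:15–16:30, 17:15–18:15, 19:30–22:00.
Grace ∩ Zara: 07:45–08:45, 11:00–11:45.
Grace ∩ Zara ∩ Tomás: 08:30–08:45.
Grace ∩ Zara ∩ Tomás ∩ Alice: 08:30–08:45.
Grace ∩ Zara ∩ Tomás ∩ Alice ∩ Oksana: (none).
No common window.

0 minutes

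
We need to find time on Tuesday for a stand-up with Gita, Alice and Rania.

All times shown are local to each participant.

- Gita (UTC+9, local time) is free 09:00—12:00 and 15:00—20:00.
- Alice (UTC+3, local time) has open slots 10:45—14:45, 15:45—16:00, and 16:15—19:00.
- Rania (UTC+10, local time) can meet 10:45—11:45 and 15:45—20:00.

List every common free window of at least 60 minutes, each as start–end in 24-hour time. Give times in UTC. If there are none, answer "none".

Gita → UTC: 00:00–03:00, 06:00–11:00.
Alice → UTC: 07:45–11:45, 12:45–13:00, 13:15–16:00.
Rania → UTC: 00:45–01:45, 05:45–10:00.
Gita ∩ Alice: 07:45–11:00.
Gita ∩ Alice ∩ Rania: 07:45–10:00.
Windows ≥ 60 min: 07:45–10:00.

07:45–10:00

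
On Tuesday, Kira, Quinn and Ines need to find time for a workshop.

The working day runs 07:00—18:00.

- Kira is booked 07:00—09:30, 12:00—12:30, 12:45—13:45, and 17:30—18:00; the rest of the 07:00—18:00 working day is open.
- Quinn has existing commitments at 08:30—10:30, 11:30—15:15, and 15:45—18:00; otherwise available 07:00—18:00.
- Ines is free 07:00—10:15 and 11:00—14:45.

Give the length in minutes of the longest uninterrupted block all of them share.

Kira free within 07:00–18:00: 09:30–12:00, 12:30–12:45, 13:45–17:30.
Quinn free within 07:00–18:00: 07:00–08:30, 10:30–11:30, 15:15–15:45.
Kira ∩ Quinn: 10:30–11:30, 15:15–15:45.
Kira ∩ Quinn ∩ Ines: 11:00–11:30.
Single common window of 30 minutes.

30 minutes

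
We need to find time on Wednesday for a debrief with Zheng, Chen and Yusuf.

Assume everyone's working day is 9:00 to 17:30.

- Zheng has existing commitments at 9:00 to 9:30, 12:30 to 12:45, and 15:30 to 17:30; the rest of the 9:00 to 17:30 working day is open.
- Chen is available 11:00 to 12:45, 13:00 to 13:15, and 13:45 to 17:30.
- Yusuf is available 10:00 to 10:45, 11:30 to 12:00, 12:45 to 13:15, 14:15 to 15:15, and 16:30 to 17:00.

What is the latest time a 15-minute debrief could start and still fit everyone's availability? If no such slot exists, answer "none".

15:00

Zheng free within 09:00–17:30: 09:30–12:30, 12:45–15:30.
Zheng ∩ Chen: 11:00–12:30, 13:00–13:15, 13:45–15:30.
Zheng ∩ Chen ∩ Yusuf: 11:30–12:00, 13:00–13:15, 14:15–15:15.
Windows ≥ 15 min: 11:30–12:00, 13:00–13:15, 14:15–15:15.
Latest start in the last window 14:15–15:15 is 15:15 − 15 min = 15:00.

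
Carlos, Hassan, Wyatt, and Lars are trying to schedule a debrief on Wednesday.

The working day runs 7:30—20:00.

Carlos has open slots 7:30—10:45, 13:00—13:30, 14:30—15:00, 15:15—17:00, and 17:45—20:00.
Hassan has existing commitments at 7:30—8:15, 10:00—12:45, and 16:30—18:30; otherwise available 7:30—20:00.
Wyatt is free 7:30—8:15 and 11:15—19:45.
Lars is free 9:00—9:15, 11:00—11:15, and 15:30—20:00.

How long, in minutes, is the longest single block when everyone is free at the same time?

Hassan free within 07:30–20:00: 08:15–10:00, 12:45–16:30, 18:30–20:00.
Carlos ∩ Hassan: 08:15–10:00, 13:00–13:30, 14:30–15:00, 15:15–16:30, 18:30–20:00.
Carlos ∩ Hassan ∩ Wyatt: 13:00–13:30, 14:30–15:00, 15:15–16:30, 18:30–19:45.
Carlos ∩ Hassan ∩ Wyatt ∩ Lars: 15:30–16:30, 18:30–19:45.
Common window lengths: 60, 75 min; longest is 75.

75 minutes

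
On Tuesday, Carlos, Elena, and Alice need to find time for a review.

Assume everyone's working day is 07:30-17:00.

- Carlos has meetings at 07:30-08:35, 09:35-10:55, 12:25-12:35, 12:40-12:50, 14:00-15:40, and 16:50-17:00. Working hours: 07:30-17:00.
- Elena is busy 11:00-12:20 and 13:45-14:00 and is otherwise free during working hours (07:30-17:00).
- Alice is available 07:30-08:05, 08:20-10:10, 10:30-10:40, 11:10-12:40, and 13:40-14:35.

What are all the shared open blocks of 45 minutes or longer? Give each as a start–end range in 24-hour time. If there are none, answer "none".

Carlos free within 07:30–17:00: 08:35–09:35, 10:55–12:25, 12:35–12:40, 12:50–14:00, 15:40–16:50.
Elena free within 07:30–17:00: 07:30–11:00, 12:20–13:45, 14:00–17:00.
Carlos ∩ Elena: 08:35–09:35, 10:55–11:00, 12:20–12:25, 12:35–12:40, 12:50–13:45, 15:40–16:50.
Carlos ∩ Elena ∩ Alice: 08:35–09:35, 12:20–12:25, 12:35–12:40, 13:40–13:45.
Windows ≥ 45 min: 08:35–09:35.

08:35–09:35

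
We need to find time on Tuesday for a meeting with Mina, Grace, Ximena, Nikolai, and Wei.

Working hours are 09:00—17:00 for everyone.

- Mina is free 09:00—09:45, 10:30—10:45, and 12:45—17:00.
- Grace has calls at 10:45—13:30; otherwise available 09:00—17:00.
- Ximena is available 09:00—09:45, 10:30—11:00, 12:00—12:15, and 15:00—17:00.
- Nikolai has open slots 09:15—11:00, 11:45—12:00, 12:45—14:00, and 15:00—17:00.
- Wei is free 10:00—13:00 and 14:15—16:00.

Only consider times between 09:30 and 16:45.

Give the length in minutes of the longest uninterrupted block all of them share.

Grace free within 09:00–17:00: 09:00–10:45, 13:30–17:00.
Mina ∩ Grace: 09:00–09:45, 10:30–10:45, 13:30–17:00.
Mina ∩ Grace ∩ Ximena: 09:00–09:45, 10:30–10:45, 15:00–17:00.
Mina ∩ Grace ∩ Ximena ∩ Nikolai: 09:15–09:45, 10:30–10:45, 15:00–17:00.
Mina ∩ Grace ∩ Ximena ∩ Nikolai ∩ Wei: 10:30–10:45, 15:00–16:00.
Restricted to 09:30–16:45: 10:30–10:45, 15:00–16:00.
Common window lengths: 15, 60 min; longest is 60.

60 minutes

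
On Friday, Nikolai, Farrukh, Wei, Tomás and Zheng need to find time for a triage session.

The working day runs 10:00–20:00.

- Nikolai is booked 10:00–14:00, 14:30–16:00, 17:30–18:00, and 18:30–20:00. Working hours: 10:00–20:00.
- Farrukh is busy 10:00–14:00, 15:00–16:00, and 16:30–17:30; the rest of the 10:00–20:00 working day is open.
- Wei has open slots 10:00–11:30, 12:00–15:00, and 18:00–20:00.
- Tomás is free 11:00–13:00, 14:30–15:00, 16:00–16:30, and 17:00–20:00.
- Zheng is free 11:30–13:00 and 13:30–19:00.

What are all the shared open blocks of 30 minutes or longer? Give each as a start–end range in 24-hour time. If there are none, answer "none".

18:00–18:30

Nikolai free within 10:00–20:00: 14:00–14:30, 16:00–17:30, 18:00–18:30.
Farrukh free within 10:00–20:00: 14:00–15:00, 16:00–16:30, 17:30–20:00.
Nikolai ∩ Farrukh: 14:00–14:30, 16:00–16:30, 18:00–18:30.
Nikolai ∩ Farrukh ∩ Wei: 14:00–14:30, 18:00–18:30.
Nikolai ∩ Farrukh ∩ Wei ∩ Tomás: 18:00–18:30.
Nikolai ∩ Farrukh ∩ Wei ∩ Tomás ∩ Zheng: 18:00–18:30.
Windows ≥ 30 min: 18:00–18:30.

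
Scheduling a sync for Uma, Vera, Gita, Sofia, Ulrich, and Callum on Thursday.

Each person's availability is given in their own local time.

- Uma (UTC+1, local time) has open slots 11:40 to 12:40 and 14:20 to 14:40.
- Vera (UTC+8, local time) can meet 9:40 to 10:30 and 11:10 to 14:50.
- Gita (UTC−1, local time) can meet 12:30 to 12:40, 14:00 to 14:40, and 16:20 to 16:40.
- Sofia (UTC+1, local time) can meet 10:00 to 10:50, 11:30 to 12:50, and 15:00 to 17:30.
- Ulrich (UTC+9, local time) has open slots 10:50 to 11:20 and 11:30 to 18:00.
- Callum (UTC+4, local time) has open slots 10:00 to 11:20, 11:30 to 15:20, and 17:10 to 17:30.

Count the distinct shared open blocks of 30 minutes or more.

Uma → UTC: 10:40–11:40, 13:20–13:40.
Vera → UTC: 01:40–02:30, 03:10–06:50.
Gita → UTC: 13:30–13:40, 15:00–15:40, 17:20–17:40.
Sofia → UTC: 09:00–09:50, 10:30–11:50, 14:00–16:30.
Ulrich → UTC: 01:50–02:20, 02:30–09:00.
Callum → UTC: 06:00–07:20, 07:30–11:20, 13:10–13:30.
Uma ∩ Vera: (none).
Uma ∩ Vera ∩ Gita: (none).
Uma ∩ Vera ∩ Gita ∩ Sofia: (none).
Uma ∩ Vera ∩ Gita ∩ Sofia ∩ Ulrich: (none).
Uma ∩ Vera ∩ Gita ∩ Sofia ∩ Ulrich ∩ Callum: (none).
Windows ≥ 30 min: (none).
That's 0 windows.

0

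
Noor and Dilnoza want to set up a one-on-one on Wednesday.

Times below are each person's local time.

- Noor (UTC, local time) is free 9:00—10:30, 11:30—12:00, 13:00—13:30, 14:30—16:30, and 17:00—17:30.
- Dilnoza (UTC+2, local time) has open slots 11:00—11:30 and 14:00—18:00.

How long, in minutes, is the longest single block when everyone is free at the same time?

Noor → UTC: 09:00–10:30, 11:30–12:00, 13:00–13:30, 14:30–16:30, 17:00–17:30.
Dilnoza → UTC: 09:00–09:30, 12:00–16:00.
Noor ∩ Dilnoza: 09:00–09:30, 13:00–13:30, 14:30–16:00.
Common window lengths: 30, 30, 90 min; longest is 90.

90 minutes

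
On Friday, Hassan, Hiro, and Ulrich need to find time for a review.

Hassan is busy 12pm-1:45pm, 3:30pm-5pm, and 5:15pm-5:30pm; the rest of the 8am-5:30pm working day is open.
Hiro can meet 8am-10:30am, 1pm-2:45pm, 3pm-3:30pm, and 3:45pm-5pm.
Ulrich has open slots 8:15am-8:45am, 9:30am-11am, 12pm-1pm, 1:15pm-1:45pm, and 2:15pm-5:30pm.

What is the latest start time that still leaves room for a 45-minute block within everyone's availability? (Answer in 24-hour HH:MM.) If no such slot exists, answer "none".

Hassan free within 08:00–17:30: 08:00–12:00, 13:45–15:30, 17:00–17:15.
Hassan ∩ Hiro: 08:00–10:30, 13:45–14:45, 15:00–15:30.
Hassan ∩ Hiro ∩ Ulrich: 08:15–08:45, 09:30–10:30, 14:15–14:45, 15:00–15:30.
Windows ≥ 45 min: 09:30–10:30.
Latest start in the last window 09:30–10:30 is 10:30 − 45 min = 09:45.

09:45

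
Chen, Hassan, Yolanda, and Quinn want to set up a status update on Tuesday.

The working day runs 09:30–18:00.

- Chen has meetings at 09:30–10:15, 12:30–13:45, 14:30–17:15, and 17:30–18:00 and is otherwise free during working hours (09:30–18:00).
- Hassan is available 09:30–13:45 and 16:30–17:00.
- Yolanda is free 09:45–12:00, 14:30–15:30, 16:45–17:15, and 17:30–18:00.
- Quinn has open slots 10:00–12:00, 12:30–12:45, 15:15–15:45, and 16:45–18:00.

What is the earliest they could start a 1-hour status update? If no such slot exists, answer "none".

Chen free within 09:30–18:00: 10:15–12:30, 13:45–14:30, 17:15–17:30.
Chen ∩ Hassan: 10:15–12:30.
Chen ∩ Hassan ∩ Yolanda: 10:15–12:00.
Chen ∩ Hassan ∩ Yolanda ∩ Quinn: 10:15–12:00.
Windows ≥ 60 min: 10:15–12:00.
Earliest such window starts at 10:15.

10:15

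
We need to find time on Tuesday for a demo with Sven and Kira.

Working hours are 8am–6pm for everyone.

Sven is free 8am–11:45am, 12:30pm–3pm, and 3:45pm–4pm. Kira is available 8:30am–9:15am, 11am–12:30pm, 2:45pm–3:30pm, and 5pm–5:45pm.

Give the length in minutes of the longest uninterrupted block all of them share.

45 minutes

Sven ∩ Kira: 08:30–09:15, 11:00–11:45, 14:45–15:00.
Common window lengths: 45, 45, 15 min; longest is 45.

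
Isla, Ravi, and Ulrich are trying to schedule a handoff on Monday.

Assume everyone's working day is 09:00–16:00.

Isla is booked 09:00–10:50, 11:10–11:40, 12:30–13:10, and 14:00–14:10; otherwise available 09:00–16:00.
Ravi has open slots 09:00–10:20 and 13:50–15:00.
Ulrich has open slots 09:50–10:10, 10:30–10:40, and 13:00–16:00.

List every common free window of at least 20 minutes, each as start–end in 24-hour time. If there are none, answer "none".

Isla free within 09:00–16:00: 10:50–11:10, 11:40–12:30, 13:10–14:00, 14:10–16:00.
Isla ∩ Ravi: 13:50–14:00, 14:10–15:00.
Isla ∩ Ravi ∩ Ulrich: 13:50–14:00, 14:10–15:00.
Windows ≥ 20 min: 14:10–15:00.

14:10–15:00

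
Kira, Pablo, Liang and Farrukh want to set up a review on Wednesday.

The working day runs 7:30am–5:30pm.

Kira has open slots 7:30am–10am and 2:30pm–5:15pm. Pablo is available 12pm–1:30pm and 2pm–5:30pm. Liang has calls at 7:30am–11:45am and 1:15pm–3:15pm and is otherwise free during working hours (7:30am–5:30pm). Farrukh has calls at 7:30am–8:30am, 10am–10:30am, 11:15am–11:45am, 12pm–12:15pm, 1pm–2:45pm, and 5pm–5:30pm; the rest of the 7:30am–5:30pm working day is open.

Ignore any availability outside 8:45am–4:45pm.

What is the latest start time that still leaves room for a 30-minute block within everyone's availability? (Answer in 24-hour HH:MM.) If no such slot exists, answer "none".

16:15

Liang free within 07:30–17:30: 11:45–13:15, 15:15–17:30.
Farrukh free within 07:30–17:30: 08:30–10:00, 10:30–11:15, 11:45–12:00, 12:15–13:00, 14:45–17:00.
Kira ∩ Pablo: 14:30–17:15.
Kira ∩ Pablo ∩ Liang: 15:15–17:15.
Kira ∩ Pablo ∩ Liang ∩ Farrukh: 15:15–17:00.
Restricted to 08:45–16:45: 15:15–16:45.
Windows ≥ 30 min: 15:15–16:45.
Latest start in the last window 15:15–16:45 is 16:45 − 30 min = 16:15.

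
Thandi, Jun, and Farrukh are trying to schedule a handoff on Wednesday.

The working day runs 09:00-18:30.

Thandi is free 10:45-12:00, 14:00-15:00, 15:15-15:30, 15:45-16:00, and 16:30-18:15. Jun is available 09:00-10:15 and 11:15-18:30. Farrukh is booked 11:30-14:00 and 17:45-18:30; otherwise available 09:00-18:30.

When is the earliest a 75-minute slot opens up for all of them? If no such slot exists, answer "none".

Farrukh free within 09:00–18:30: 09:00–11:30, 14:00–17:45.
Thandi ∩ Jun: 11:15–12:00, 14:00–15:00, 15:15–15:30, 15:45–16:00, 16:30–18:15.
Thandi ∩ Jun ∩ Farrukh: 11:15–11:30, 14:00–15:00, 15:15–15:30, 15:45–16:00, 16:30–17:45.
Windows ≥ 75 min: 16:30–17:45.
Earliest such window starts at 16:30.

16:30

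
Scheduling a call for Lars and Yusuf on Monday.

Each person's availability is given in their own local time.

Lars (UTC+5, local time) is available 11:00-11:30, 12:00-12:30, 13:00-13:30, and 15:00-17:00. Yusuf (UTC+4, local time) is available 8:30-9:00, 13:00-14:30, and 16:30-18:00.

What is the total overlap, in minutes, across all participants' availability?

30 minutes

Lars → UTC: 06:00–06:30, 07:00–07:30, 08:00–08:30, 10:00–12:00.
Yusuf → UTC: 04:30–05:00, 09:00–10:30, 12:30–14:00.
Lars ∩ Yusuf: 10:00–10:30.
Total common minutes: 30.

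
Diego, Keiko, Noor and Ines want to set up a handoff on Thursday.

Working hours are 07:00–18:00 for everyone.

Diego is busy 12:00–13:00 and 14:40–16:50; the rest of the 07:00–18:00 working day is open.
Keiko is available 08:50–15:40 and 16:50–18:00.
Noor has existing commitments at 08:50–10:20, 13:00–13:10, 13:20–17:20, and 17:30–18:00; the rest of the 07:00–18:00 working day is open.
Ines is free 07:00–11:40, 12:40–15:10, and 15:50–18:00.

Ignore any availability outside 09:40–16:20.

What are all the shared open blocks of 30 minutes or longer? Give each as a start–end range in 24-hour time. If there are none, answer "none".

10:20–11:40

Diego free within 07:00–18:00: 07:00–12:00, 13:00–14:40, 16:50–18:00.
Noor free within 07:00–18:00: 07:00–08:50, 10:20–13:00, 13:10–13:20, 17:20–17:30.
Diego ∩ Keiko: 08:50–12:00, 13:00–14:40, 16:50–18:00.
Diego ∩ Keiko ∩ Noor: 10:20–12:00, 13:10–13:20, 17:20–17:30.
Diego ∩ Keiko ∩ Noor ∩ Ines: 10:20–11:40, 13:10–13:20, 17:20–17:30.
Restricted to 09:40–16:20: 10:20–11:40, 13:10–13:20.
Windows ≥ 30 min: 10:20–11:40.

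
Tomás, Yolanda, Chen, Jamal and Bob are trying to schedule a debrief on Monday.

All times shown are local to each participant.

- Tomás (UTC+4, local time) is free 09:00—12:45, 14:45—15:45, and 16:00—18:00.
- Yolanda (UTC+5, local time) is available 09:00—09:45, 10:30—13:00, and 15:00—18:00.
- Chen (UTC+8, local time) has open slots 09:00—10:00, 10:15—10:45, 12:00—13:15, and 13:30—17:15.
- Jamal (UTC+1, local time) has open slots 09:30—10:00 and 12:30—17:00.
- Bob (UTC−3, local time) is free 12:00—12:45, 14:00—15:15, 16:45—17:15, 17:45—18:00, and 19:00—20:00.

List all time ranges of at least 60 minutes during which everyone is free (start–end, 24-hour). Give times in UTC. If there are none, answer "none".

Tomás → UTC: 05:00–08:45, 10:45–11:45, 12:00–14:00.
Yolanda → UTC: 04:00–04:45, 05:30–08:00, 10:00–13:00.
Chen → UTC: 01:00–02:00, 02:15–02:45, 04:00–05:15, 05:30–09:15.
Jamal → UTC: 08:30–09:00, 11:30–16:00.
Bob → UTC: 15:00–15:45, 17:00–18:15, 19:45–20:15, 20:45–21:00, 22:00–23:00.
Tomás ∩ Yolanda: 05:30–08:00, 10:45–11:45, 12:00–13:00.
Tomás ∩ Yolanda ∩ Chen: 05:30–08:00.
Tomás ∩ Yolanda ∩ Chen ∩ Jamal: (none).
Tomás ∩ Yolanda ∩ Chen ∩ Jamal ∩ Bob: (none).
Windows ≥ 60 min: (none).

none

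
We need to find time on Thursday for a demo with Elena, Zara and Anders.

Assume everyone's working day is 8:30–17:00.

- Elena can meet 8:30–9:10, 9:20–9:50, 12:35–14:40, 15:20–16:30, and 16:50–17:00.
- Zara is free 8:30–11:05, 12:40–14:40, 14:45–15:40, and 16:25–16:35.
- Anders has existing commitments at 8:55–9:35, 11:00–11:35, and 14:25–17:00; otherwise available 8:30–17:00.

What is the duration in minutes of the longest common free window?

105 minutes

Anders free within 08:30–17:00: 08:30–08:55, 09:35–11:00, 11:35–14:25.
Elena ∩ Zara: 08:30–09:10, 09:20–09:50, 12:40–14:40, 15:20–15:40, 16:25–16:30.
Elena ∩ Zara ∩ Anders: 08:30–08:55, 09:35–09:50, 12:40–14:25.
Common window lengths: 25, 15, 105 min; longest is 105.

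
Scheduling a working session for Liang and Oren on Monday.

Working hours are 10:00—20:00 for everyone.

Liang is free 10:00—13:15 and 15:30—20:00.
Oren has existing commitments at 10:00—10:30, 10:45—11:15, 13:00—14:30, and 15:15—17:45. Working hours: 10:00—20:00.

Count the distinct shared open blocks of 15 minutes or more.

3

Oren free within 10:00–20:00: 10:30–10:45, 11:15–13:00, 14:30–15:15, 17:45–20:00.
Liang ∩ Oren: 10:30–10:45, 11:15–13:00, 17:45–20:00.
Windows ≥ 15 min: 10:30–10:45, 11:15–13:00, 17:45–20:00.
That's 3 windows.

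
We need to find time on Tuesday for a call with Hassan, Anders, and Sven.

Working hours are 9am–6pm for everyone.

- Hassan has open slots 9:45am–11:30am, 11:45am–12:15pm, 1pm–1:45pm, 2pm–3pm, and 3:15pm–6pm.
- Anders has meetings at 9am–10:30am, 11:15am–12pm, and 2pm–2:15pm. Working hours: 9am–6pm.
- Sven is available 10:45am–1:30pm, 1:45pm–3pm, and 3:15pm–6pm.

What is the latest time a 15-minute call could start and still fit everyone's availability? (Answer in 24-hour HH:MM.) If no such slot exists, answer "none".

17:45

Anders free within 09:00–18:00: 10:30–11:15, 12:00–14:00, 14:15–18:00.
Hassan ∩ Anders: 10:30–11:15, 12:00–12:15, 13:00–13:45, 14:15–15:00, 15:15–18:00.
Hassan ∩ Anders ∩ Sven: 10:45–11:15, 12:00–12:15, 13:00–13:30, 14:15–15:00, 15:15–18:00.
Windows ≥ 15 min: 10:45–11:15, 12:00–12:15, 13:00–13:30, 14:15–15:00, 15:15–18:00.
Latest start in the last window 15:15–18:00 is 18:00 − 15 min = 17:45.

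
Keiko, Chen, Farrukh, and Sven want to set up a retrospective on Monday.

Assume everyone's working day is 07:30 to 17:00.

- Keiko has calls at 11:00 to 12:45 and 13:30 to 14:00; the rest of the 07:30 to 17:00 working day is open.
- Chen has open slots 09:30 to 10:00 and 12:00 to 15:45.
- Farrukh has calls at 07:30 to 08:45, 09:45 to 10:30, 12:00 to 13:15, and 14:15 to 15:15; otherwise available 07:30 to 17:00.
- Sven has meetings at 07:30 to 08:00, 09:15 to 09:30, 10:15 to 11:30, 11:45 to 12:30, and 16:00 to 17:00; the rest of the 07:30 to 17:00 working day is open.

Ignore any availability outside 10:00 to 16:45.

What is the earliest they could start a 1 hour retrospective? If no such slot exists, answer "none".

none

Keiko free within 07:30–17:00: 07:30–11:00, 12:45–13:30, 14:00–17:00.
Farrukh free within 07:30–17:00: 08:45–09:45, 10:30–12:00, 13:15–14:15, 15:15–17:00.
Sven free within 07:30–17:00: 08:00–09:15, 09:30–10:15, 11:30–11:45, 12:30–16:00.
Keiko ∩ Chen: 09:30–10:00, 12:45–13:30, 14:00–15:45.
Keiko ∩ Chen ∩ Farrukh: 09:30–09:45, 13:15–13:30, 14:00–14:15, 15:15–15:45.
Keiko ∩ Chen ∩ Farrukh ∩ Sven: 09:30–09:45, 13:15–13:30, 14:00–14:15, 15:15–15:45.
Restricted to 10:00–16:45: 13:15–13:30, 14:00–14:15, 15:15–15:45.
Windows ≥ 60 min: (none).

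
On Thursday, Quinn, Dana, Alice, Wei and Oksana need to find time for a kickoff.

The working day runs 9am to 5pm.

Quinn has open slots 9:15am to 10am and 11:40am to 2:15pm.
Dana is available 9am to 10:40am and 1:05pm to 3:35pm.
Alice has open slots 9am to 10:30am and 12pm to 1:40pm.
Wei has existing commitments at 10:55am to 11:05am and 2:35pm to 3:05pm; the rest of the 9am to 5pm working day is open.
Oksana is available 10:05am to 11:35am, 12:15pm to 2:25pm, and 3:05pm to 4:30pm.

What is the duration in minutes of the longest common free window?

35 minutes

Wei free within 09:00–17:00: 09:00–10:55, 11:05–14:35, 15:05–17:00.
Quinn ∩ Dana: 09:15–10:00, 13:05–14:15.
Quinn ∩ Dana ∩ Alice: 09:15–10:00, 13:05–13:40.
Quinn ∩ Dana ∩ Alice ∩ Wei: 09:15–10:00, 13:05–13:40.
Quinn ∩ Dana ∩ Alice ∩ Wei ∩ Oksana: 13:05–13:40.
Single common window of 35 minutes.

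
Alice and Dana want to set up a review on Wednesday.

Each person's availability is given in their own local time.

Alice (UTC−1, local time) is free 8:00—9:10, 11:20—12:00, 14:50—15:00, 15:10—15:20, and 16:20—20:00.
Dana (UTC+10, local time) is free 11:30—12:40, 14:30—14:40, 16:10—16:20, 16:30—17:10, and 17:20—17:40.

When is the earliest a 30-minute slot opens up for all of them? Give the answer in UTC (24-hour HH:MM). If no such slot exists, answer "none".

Alice → UTC: 09:00–10:10, 12:20–13:00, 15:50–16:00, 16:10–16:20, 17:20–21:00.
Dana → UTC: 01:30–02:40, 04:30–04:40, 06:10–06:20, 06:30–07:10, 07:20–07:40.
Alice ∩ Dana: (none).
Windows ≥ 30 min: (none).

none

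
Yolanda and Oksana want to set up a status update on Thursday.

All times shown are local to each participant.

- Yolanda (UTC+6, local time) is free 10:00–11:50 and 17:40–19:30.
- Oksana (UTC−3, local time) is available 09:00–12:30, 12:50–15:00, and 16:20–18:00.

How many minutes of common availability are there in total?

Yolanda → UTC: 04:00–05:50, 11:40–13:30.
Oksana → UTC: 12:00–15:30, 15:50–18:00, 19:20–21:00.
Yolanda ∩ Oksana: 12:00–13:30.
Total common minutes: 90.

90 minutes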